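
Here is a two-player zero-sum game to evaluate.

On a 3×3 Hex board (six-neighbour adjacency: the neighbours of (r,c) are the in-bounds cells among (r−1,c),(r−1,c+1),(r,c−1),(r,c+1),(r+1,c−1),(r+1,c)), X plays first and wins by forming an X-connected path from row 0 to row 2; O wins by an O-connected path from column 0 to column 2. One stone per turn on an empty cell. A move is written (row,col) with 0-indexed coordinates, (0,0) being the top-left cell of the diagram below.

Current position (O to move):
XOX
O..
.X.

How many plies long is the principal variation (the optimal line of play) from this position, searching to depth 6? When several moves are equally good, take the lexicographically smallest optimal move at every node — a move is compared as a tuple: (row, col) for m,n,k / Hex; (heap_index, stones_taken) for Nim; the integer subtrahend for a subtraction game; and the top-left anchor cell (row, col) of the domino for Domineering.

PV length from [XOX/O../.X.]: 2 plies

[XOX/O../.X.] O move#1: (1,1):-1/XOX/OO./.X.*, (1,2):-1/XOX/O.O/.X., (2,0):-1/XOX/O../OX., (2,2):-1/XOX/O../.XO
[XOX/OO./.X.] X move#2: (1,2):+1/XOX/OOX/.X.*, (2,0):-1/XOX/OO./XX., (2,2):-1/XOX/OO./.XX
[XOX/OOX/.X.] end (terminal -1, O#3); searched XOX/O../.X. to 6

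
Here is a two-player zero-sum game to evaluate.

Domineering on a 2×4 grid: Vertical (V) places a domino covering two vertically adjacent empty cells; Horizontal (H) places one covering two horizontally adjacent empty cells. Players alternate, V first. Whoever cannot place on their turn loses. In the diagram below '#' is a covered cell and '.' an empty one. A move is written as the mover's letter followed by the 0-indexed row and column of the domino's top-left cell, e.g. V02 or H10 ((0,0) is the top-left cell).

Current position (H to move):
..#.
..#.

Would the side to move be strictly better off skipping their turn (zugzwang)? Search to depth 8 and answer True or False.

zugzwang(..#./..#., H) = False

p1 H@[..#./..#.]: H00[###./..#.]+1* H10[..#./###.]+1
p2 V@[###./..#.]: V03[####/..##]-1*
p3 H@[####/..##]: H10[####/####]+1*
p4 V@[####/####] terminal -1; root [..#./..#.] d8
if H skipped the turn, V would face:
~ p1 V@[..#./..#.]: V00[#.#./#.#.]+1* V01[.##./.##.]+1 V03[..##/..##]-1
~ p2 H@[#.#./#.#.] terminal -1; root [..#./..#.] d8
compare (H): move=+1 vs pass=-1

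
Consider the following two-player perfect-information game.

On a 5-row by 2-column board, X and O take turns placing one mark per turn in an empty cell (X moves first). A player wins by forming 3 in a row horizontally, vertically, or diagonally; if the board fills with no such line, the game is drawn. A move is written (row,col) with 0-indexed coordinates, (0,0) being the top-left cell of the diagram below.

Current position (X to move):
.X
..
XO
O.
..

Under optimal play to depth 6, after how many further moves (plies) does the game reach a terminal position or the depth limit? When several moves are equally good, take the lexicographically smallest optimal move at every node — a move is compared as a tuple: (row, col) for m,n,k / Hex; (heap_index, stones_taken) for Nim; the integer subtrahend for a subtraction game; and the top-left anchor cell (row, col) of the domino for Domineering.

ply 1, X at .X/../XO/O./.. | (0,0)=+0→XX/../XO/O./..*; (1,0)=+0→.X/X./XO/O./..; (1,1)=+0→.X/.X/XO/O./..; (3,1)=+0→.X/../XO/OX/..; (4,0)=-1→.X/../XO/O./X.; (4,1)=+0→.X/../XO/O./.X
ply 2, O at XX/../XO/O./.. | (1,0)=+0→XX/O./XO/O./..*; (1,1)=-1→XX/.O/XO/O./..; (3,1)=-1→XX/../XO/OO/..; (4,0)=-1→XX/../XO/O./O.; (4,1)=-1→XX/../XO/O./.O
ply 3, X at XX/O./XO/O./.. | (1,1)=+0→XX/OX/XO/O./..*; (3,1)=+0→XX/O./XO/OX/..; (4,0)=-1→XX/O./XO/O./X.; (4,1)=+0→XX/O./XO/O./.X
ply 4, O at XX/OX/XO/O./.. | (3,1)=+0→XX/OX/XO/OO/..*; (4,0)=+0→XX/OX/XO/O./O.; (4,1)=+0→XX/OX/XO/O./.O
ply 5, X at XX/OX/XO/OO/.. | (4,0)=-1→XX/OX/XO/OO/X.; (4,1)=+0→XX/OX/XO/OO/.X*
ply 6, O at XX/OX/XO/OO/.X | (4,0)=+0→XX/OX/XO/OO/OX*
ply 7: XX/OX/XO/OO/OX is terminal +0 (X); from .X/../XO/O./.. depth 6

PV length from [.X/../XO/O./..]: 6 plies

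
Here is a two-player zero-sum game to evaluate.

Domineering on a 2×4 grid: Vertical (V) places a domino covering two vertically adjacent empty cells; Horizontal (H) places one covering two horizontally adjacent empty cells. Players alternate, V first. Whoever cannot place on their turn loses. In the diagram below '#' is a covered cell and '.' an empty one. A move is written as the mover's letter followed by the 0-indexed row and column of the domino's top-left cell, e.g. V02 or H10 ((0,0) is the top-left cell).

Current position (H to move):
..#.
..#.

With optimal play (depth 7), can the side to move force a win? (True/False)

[..#./..#.] H move#1: H00:+1/###./..#.*, H10:+1/..#./###.
[###./..#.] V move#2: V03:-1/####/..##*
[####/..##] H move#3: H10:+1/####/####*
[####/####] end (terminal -1, V#4); searched ..#./..#. to 7

H winning at [..#./..#.]: True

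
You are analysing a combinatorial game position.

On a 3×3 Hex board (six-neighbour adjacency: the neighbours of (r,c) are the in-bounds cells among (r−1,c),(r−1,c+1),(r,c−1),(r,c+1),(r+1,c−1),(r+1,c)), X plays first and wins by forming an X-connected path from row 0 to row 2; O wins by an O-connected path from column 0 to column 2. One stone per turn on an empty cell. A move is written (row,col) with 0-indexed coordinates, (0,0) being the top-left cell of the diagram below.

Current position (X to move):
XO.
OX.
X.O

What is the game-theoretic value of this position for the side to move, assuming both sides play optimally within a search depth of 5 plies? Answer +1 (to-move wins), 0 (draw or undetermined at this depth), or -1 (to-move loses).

p1 X@[XO./OX./X.O]: (0,2)[XOX/OX./X.O]+1* (1,2)[XO./OXX/X.O]-1 (2,1)[XO./OX./XXO]-1
p2 O@[XOX/OX./X.O] terminal -1; root [XO./OX./X.O] d5

value(XO./OX./X.O, X) = +1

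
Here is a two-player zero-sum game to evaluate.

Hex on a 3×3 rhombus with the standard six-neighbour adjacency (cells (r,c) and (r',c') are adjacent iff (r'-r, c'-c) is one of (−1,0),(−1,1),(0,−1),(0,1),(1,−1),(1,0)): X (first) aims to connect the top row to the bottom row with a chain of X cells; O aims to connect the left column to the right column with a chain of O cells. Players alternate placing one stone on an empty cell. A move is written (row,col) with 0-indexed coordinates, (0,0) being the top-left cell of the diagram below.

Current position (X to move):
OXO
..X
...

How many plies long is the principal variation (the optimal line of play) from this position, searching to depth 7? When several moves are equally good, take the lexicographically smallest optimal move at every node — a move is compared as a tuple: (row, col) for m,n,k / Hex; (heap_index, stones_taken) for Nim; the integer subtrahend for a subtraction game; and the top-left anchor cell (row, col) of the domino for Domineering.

ply 1, X at OXO/..X/... | (1,0)=+1→OXO/X.X/...*; (1,1)=+1→OXO/.XX/...; (2,0)=+1→OXO/..X/X..; (2,1)=-1→OXO/..X/.X.; (2,2)=-1→OXO/..X/..X
ply 2, O at OXO/X.X/... | (1,1)=-1→OXO/XOX/...*; (2,0)=-1→OXO/X.X/O..; (2,1)=-1→OXO/X.X/.O.; (2,2)=-1→OXO/X.X/..O
ply 3, X at OXO/XOX/... | (2,0)=+1→OXO/XOX/X..*; (2,1)=-1→OXO/XOX/.X.; (2,2)=-1→OXO/XOX/..X
ply 4: OXO/XOX/X.. is terminal -1 (O); from OXO/..X/... depth 7

PV length from [OXO/..X/...]: 3 plies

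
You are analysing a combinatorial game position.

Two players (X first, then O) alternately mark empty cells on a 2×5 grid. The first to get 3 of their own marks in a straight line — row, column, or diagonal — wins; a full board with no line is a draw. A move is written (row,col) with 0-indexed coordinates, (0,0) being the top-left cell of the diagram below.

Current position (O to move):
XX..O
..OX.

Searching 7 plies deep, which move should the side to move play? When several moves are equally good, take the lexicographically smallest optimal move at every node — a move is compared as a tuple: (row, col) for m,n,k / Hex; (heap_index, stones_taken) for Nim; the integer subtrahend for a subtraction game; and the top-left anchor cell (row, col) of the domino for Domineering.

p1 O@[XX..O/..OX.]: (0,2)[XXO.O/..OX.]+0* (0,3)[XX.OO/..OX.]-1 (1,0)[XX..O/O.OX.]-1 (1,1)[XX..O/.OOX.]-1 (1,4)[XX..O/..OXO]-1
p2 X@[XXO.O/..OX.]: (0,3)[XXOXO/..OX.]+0* (1,0)[XXO.O/X.OX.]-1 (1,1)[XXO.O/.XOX.]-1 (1,4)[XXO.O/..OXX]-1
p3 O@[XXOXO/..OX.]: (1,0)[XXOXO/O.OX.]+0* (1,1)[XXOXO/.OOX.]+0 (1,4)[XXOXO/..OXO]+0
p4 X@[XXOXO/O.OX.]: (1,1)[XXOXO/OXOX.]+0* (1,4)[XXOXO/O.OXX]-1
p5 O@[XXOXO/OXOX.]: (1,4)[XXOXO/OXOXO]+0*
p6 X@[XXOXO/OXOXO] terminal +0; root [XX..O/..OX.] d7

O's best at [XX..O/..OX.]: (0,2)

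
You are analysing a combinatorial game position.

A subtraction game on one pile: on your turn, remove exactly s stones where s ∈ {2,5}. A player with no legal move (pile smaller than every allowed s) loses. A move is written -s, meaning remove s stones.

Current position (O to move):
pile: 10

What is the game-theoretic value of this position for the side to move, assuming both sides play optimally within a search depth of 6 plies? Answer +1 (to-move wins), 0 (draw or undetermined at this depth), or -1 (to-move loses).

ply 1, O at 10 | -2=+1→8*; -5=-1→5
ply 2, X at 8 | -2=-1→6*; -5=-1→3
ply 3, O at 6 | -2=+1→4*; -5=+1→1
ply 4, X at 4 | -2=-1→2*
ply 5, O at 2 | -2=+1→0*
ply 6: 0 is terminal -1 (X); from 10 depth 6

value(10, O) = +1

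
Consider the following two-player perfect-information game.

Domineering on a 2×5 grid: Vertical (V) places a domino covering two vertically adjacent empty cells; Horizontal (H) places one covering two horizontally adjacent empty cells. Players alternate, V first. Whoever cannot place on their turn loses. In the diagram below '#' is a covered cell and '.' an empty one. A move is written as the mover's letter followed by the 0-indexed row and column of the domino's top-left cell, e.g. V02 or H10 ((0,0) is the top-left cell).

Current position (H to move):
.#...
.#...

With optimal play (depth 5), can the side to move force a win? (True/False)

ply 1, H at .#.../.#... | H02=-1→.###./.#...*; H03=-1→.#.##/.#...; H12=-1→.#.../.###.; H13=-1→.#.../.#.##
ply 2, V at .###./.#... | V00=-1→####./##...; V04=+1→.####/.#..#*
ply 3, H at .####/.#..# | H12=-1→.####/.####*
ply 4, V at .####/.#### | V00=+1→#####/#####*
ply 5: #####/##### is terminal -1 (H); from .#.../.#... depth 5

H winning at [.#.../.#...]: False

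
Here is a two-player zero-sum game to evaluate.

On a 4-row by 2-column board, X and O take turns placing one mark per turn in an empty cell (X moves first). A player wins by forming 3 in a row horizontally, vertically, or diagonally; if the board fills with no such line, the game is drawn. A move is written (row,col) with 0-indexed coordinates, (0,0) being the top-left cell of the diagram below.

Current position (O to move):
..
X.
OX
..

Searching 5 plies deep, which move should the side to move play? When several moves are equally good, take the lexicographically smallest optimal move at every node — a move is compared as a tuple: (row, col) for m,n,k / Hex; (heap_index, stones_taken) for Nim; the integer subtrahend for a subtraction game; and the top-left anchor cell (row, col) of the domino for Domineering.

[../X./OX/..] O move#1: (0,0):-1/O./X./OX/.., (0,1):+0/.O/X./OX/..*, (1,1):+0/../XO/OX/.., (3,0):-1/../X./OX/O., (3,1):+0/../X./OX/.O
[.O/X./OX/..] X move#2: (0,0):+0/XO/X./OX/..*, (1,1):+0/.O/XX/OX/.., (3,0):+0/.O/X./OX/X., (3,1):+0/.O/X./OX/.X
[XO/X./OX/..] O move#3: (1,1):+0/XO/XO/OX/..*, (3,0):+0/XO/X./OX/O., (3,1):+0/XO/X./OX/.O
[XO/XO/OX/..] X move#4: (3,0):+0/XO/XO/OX/X.*, (3,1):+0/XO/XO/OX/.X
[XO/XO/OX/X.] O move#5: (3,1):+0/XO/XO/OX/XO*
[XO/XO/OX/XO] end (terminal +0, X#6); searched ../X./OX/.. to 5

O's best at [../X./OX/..]: (0,1)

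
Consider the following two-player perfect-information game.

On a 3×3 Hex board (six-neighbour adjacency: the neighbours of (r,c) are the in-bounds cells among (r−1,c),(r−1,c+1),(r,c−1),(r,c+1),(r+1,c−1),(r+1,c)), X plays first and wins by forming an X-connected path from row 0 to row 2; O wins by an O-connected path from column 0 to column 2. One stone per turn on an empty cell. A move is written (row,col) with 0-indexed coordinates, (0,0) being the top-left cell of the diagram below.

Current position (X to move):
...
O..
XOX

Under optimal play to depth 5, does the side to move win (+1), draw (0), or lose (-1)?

ply 1, X at .../O../XOX | (0,0)=-1→X../O../XOX; (0,1)=-1→.X./O../XOX; (0,2)=+1→..X/O../XOX*; (1,1)=+1→.../OX./XOX; (1,2)=-1→.../O.X/XOX
ply 2, O at ..X/O../XOX | (0,0)=-1→O.X/O../XOX*; (0,1)=-1→.OX/O../XOX; (1,1)=-1→..X/OO./XOX; (1,2)=-1→..X/O.O/XOX
ply 3, X at O.X/O../XOX | (0,1)=+1→OXX/O../XOX*; (1,1)=+1→O.X/OX./XOX; (1,2)=+1→O.X/O.X/XOX
ply 4, O at OXX/O../XOX | (1,1)=-1→OXX/OO./XOX*; (1,2)=-1→OXX/O.O/XOX
ply 5, X at OXX/OO./XOX | (1,2)=+1→OXX/OOX/XOX*
ply 6: OXX/OOX/XOX is terminal -1 (O); from .../O../XOX depth 5

value(.../O../XOX, X) = +1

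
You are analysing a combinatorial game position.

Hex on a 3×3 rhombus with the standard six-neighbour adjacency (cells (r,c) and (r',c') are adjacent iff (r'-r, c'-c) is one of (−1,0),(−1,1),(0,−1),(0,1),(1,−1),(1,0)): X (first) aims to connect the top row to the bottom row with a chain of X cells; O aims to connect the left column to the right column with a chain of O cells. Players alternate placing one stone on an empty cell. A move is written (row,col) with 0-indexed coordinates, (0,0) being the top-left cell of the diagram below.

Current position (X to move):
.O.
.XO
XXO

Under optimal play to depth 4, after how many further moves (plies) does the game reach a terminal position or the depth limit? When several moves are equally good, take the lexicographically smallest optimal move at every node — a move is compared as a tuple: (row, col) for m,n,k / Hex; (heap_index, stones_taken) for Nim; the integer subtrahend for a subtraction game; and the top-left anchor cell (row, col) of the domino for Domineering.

PV length from [.O./.XO/XXO]: 3 plies

p1 X@[.O./.XO/XXO]: (0,0)[XO./.XO/XXO]+1* (0,2)[.OX/.XO/XXO]+1 (1,0)[.O./XXO/XXO]+1
p2 O@[XO./.XO/XXO]: (0,2)[XOO/.XO/XXO]-1* (1,0)[XO./OXO/XXO]-1
p3 X@[XOO/.XO/XXO]: (1,0)[XOO/XXO/XXO]+1*
p4 O@[XOO/XXO/XXO] terminal -1; root [.O./.XO/XXO] d4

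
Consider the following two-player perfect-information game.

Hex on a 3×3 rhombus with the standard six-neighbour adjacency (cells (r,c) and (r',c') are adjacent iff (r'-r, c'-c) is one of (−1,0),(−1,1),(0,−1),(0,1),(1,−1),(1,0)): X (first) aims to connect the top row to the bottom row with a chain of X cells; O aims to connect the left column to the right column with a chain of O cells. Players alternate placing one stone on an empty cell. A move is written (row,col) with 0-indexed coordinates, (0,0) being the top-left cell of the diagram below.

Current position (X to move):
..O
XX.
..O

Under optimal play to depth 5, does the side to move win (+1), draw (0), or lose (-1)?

value(..O/XX./..O, X) = +1

[..O/XX./..O] X move#1: (0,0):+1/X.O/XX./..O*, (0,1):+1/.XO/XX./..O, (1,2):+1/..O/XXX/..O, (2,0):+1/..O/XX./X.O, (2,1):+1/..O/XX./.XO
[X.O/XX./..O] O move#2: (0,1):-1/XOO/XX./..O*, (1,2):-1/X.O/XXO/..O, (2,0):-1/X.O/XX./O.O, (2,1):-1/X.O/XX./.OO
[XOO/XX./..O] X move#3: (1,2):+1/XOO/XXX/..O*, (2,0):+1/XOO/XX./X.O, (2,1):+1/XOO/XX./.XO
[XOO/XXX/..O] O move#4: (2,0):-1/XOO/XXX/O.O*, (2,1):-1/XOO/XXX/.OO
[XOO/XXX/O.O] X move#5: (2,1):+1/XOO/XXX/OXO*
[XOO/XXX/OXO] end (terminal -1, O#6); searched ..O/XX./..O to 5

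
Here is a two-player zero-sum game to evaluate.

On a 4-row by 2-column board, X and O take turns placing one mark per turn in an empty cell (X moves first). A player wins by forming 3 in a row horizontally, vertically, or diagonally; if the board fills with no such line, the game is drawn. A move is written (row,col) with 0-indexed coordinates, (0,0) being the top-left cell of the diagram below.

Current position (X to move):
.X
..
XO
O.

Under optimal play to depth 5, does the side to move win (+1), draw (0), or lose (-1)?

p1 X@[.X/../XO/O.]: (0,0)[XX/../XO/O.]+0* (1,0)[.X/X./XO/O.]+0 (1,1)[.X/.X/XO/O.]+0 (3,1)[.X/../XO/OX]+0
p2 O@[XX/../XO/O.]: (1,0)[XX/O./XO/O.]+0* (1,1)[XX/.O/XO/O.]-1 (3,1)[XX/../XO/OO]-1
p3 X@[XX/O./XO/O.]: (1,1)[XX/OX/XO/O.]+0* (3,1)[XX/O./XO/OX]+0
p4 O@[XX/OX/XO/O.]: (3,1)[XX/OX/XO/OO]+0*
p5 X@[XX/OX/XO/OO] terminal +0; root [.X/../XO/O.] d5

value(.X/../XO/O., X) = 0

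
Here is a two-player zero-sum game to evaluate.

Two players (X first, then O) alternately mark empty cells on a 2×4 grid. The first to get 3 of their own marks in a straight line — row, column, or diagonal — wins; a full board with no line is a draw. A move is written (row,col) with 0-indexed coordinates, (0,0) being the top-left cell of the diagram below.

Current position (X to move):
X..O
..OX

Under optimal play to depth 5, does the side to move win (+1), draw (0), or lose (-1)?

value(X..O/..OX, X) = 0

p1 X@[X..O/..OX]: (0,1)[XX.O/..OX]+0* (0,2)[X.XO/..OX]+0 (1,0)[X..O/X.OX]+0 (1,1)[X..O/.XOX]+0
p2 O@[XX.O/..OX]: (0,2)[XXOO/..OX]+0* (1,0)[XX.O/O.OX]-1 (1,1)[XX.O/.OOX]-1
p3 X@[XXOO/..OX]: (1,0)[XXOO/X.OX]+0* (1,1)[XXOO/.XOX]+0
p4 O@[XXOO/X.OX]: (1,1)[XXOO/XOOX]+0*
p5 X@[XXOO/XOOX] terminal +0; root [X..O/..OX] d5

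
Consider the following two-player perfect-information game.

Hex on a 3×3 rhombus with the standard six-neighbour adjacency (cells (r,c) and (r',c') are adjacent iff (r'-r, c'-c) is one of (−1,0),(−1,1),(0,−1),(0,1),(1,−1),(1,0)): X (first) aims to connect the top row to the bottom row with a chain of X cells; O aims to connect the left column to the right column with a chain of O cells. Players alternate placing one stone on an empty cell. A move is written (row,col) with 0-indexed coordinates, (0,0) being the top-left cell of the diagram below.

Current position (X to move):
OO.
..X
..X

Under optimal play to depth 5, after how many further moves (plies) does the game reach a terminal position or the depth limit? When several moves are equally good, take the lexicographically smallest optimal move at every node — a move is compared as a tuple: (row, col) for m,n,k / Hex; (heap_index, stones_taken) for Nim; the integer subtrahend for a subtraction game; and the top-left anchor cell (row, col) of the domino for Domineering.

PV length from [OO./..X/..X]: 1 ply

[OO./..X/..X] X move#1: (0,2):+1/OOX/..X/..X*, (1,0):-1/OO./X.X/..X, (1,1):-1/OO./.XX/..X, (2,0):-1/OO./..X/X.X, (2,1):-1/OO./..X/.XX
[OOX/..X/..X] end (terminal -1, O#2); searched OO./..X/..X to 5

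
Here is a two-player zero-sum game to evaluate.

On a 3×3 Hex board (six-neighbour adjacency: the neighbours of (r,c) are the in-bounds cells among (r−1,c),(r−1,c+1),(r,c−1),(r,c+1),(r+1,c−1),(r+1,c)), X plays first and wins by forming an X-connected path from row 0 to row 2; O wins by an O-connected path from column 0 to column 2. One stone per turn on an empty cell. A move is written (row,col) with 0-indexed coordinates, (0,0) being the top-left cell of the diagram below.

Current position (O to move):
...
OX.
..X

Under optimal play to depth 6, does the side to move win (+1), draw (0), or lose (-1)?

value(.../OX./..X, O) = -1

p1 O@[.../OX./..X]: (0,0)[O../OX./..X]-1* (0,1)[.O./OX./..X]-1 (0,2)[..O/OX./..X]-1 (1,2)[.../OXO/..X]-1 (2,0)[.../OX./O.X]-1 (2,1)[.../OX./.OX]-1
p2 X@[O../OX./..X]: (0,1)[OX./OX./..X]+1* (0,2)[O.X/OX./..X]+1 (1,2)[O../OXX/..X]+1 (2,0)[O../OX./X.X]+1 (2,1)[O../OX./.XX]+1
p3 O@[OX./OX./..X]: (0,2)[OXO/OX./..X]-1* (1,2)[OX./OXO/..X]-1 (2,0)[OX./OX./O.X]-1 (2,1)[OX./OX./.OX]-1
p4 X@[OXO/OX./..X]: (1,2)[OXO/OXX/..X]+1* (2,0)[OXO/OX./X.X]+1 (2,1)[OXO/OX./.XX]+1
p5 O@[OXO/OXX/..X] terminal -1; root [.../OX./..X] d6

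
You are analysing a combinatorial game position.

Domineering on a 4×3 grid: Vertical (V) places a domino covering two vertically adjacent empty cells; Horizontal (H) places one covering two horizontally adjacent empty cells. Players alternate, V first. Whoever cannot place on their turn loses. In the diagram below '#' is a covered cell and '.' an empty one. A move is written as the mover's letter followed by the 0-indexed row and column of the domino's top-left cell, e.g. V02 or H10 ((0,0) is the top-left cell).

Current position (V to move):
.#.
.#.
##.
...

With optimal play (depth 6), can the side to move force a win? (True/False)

ply 1, V at .#./.#./##./... | V00=+1→##./##./##./...*; V02=+1→.##/.##/##./...; V12=+1→.#./.##/###/...; V22=+1→.#./.#./###/..#
ply 2, H at ##./##./##./... | H30=-1→##./##./##./##.*; H31=-1→##./##./##./.##
ply 3, V at ##./##./##./##. | V02=+1→###/###/##./##.*; V12=+1→##./###/###/##.; V22=+1→##./##./###/###
ply 4: ###/###/##./##. is terminal -1 (H); from .#./.#./##./... depth 6

V winning at [.#./.#./##./...]: True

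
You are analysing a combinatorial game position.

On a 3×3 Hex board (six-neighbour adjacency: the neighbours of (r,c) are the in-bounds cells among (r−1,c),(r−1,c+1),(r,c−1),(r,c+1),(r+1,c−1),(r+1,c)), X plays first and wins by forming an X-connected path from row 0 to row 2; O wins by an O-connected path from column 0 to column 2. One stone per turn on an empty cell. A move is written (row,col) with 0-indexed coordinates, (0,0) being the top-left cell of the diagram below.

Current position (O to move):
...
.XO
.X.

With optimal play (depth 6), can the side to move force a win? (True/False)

O winning at [.../.XO/.X.]: False

[.../.XO/.X.] O move#1: (0,0):-1/O../.XO/.X.*, (0,1):-1/.O./.XO/.X., (0,2):-1/..O/.XO/.X., (1,0):-1/.../OXO/.X., (2,0):-1/.../.XO/OX., (2,2):-1/.../.XO/.XO
[O../.XO/.X.] X move#2: (0,1):+1/OX./.XO/.X.*, (0,2):+1/O.X/.XO/.X., (1,0):+1/O../XXO/.X., (2,0):+1/O../.XO/XX., (2,2):+1/O../.XO/.XX
[OX./.XO/.X.] end (terminal -1, O#3); searched .../.XO/.X. to 6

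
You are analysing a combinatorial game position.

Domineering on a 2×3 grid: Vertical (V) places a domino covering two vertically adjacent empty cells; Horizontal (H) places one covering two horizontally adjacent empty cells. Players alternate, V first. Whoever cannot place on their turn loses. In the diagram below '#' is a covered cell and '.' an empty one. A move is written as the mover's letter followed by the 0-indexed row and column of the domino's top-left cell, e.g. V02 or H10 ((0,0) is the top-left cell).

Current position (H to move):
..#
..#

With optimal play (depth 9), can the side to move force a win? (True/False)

H winning at [..#/..#]: True

p1 H@[..#/..#]: H00[###/..#]+1* H10[..#/###]+1
p2 V@[###/..#] terminal -1; root [..#/..#] d9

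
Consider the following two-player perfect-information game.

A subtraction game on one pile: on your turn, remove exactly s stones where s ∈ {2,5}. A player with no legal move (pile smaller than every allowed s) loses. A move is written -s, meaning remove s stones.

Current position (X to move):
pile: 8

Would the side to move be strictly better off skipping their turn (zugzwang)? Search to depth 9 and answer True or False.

zugzwang(8, X) = True

[8] X move#1: -2:-1/6*, -5:-1/3
[6] O move#2: -2:+1/4*, -5:+1/1
[4] X move#3: -2:-1/2*
[2] O move#4: -2:+1/0*
[0] end (terminal -1, X#5); searched 8 to 9
suppose X passes — search the same position with O to move:
pass> [8] O move#1: -2:-1/6*, -5:-1/3
pass> [6] X move#2: -2:+1/4*, -5:+1/1
pass> [4] O move#3: -2:-1/2*
pass> [2] X move#4: -2:+1/0*
pass> [0] end (terminal -1, O#5); searched 8 to 9
for X: play -1, pass +1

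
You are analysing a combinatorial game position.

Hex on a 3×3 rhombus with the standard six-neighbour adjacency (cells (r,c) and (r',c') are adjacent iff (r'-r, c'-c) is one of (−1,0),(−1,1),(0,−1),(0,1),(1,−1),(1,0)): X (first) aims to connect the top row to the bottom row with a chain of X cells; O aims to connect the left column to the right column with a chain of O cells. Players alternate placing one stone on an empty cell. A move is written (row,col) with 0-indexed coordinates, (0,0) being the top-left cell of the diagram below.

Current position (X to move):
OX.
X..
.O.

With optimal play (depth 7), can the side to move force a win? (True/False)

ply 1, X at OX./X../.O. | (0,2)=-1→OXX/X../.O.; (1,1)=-1→OX./XX./.O.; (1,2)=+1→OX./X.X/.O.*; (2,0)=+1→OX./X../XO.; (2,2)=+1→OX./X../.OX
ply 2, O at OX./X.X/.O. | (0,2)=-1→OXO/X.X/.O.*; (1,1)=-1→OX./XOX/.O.; (2,0)=-1→OX./X.X/OO.; (2,2)=-1→OX./X.X/.OO
ply 3, X at OXO/X.X/.O. | (1,1)=+1→OXO/XXX/.O.*; (2,0)=+1→OXO/X.X/XO.; (2,2)=+1→OXO/X.X/.OX
ply 4, O at OXO/XXX/.O. | (2,0)=-1→OXO/XXX/OO.*; (2,2)=-1→OXO/XXX/.OO
ply 5, X at OXO/XXX/OO. | (2,2)=+1→OXO/XXX/OOX*
ply 6: OXO/XXX/OOX is terminal -1 (O); from OX./X../.O. depth 7

X winning at [OX./X../.O.]: True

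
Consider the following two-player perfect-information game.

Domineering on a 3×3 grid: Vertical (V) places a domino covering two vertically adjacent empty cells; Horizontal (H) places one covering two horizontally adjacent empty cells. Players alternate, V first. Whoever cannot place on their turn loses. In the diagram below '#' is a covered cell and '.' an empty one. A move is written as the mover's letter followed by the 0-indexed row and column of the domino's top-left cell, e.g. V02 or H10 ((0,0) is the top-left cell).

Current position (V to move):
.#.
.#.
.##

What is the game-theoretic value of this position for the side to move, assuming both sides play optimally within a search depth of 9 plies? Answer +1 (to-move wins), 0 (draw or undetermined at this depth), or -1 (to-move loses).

value(.#./.#./.##, V) = +1

ply 1, V at .#./.#./.## | V00=+1→##./##./.##*; V02=+1→.##/.##/.##; V10=+1→.#./##./###
ply 2: ##./##./.## is terminal -1 (H); from .#./.#./.## depth 9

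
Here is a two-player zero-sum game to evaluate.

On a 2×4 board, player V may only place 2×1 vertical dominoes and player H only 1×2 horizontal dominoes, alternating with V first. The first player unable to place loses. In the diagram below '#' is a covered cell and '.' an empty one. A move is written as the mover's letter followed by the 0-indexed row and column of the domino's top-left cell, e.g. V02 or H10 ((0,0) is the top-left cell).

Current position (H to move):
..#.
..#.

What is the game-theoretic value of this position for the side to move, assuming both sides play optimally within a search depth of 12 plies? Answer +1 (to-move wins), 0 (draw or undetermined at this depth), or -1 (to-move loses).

p1 H@[..#./..#.]: H00[###./..#.]+1* H10[..#./###.]+1
p2 V@[###./..#.]: V03[####/..##]-1*
p3 H@[####/..##]: H10[####/####]+1*
p4 V@[####/####] terminal -1; root [..#./..#.] d12

value(..#./..#., H) = +1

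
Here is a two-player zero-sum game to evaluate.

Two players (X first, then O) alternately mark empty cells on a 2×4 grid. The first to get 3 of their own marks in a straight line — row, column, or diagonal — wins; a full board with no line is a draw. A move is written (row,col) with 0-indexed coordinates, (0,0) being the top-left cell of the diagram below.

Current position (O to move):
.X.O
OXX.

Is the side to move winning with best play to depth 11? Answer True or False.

O winning at [.X.O/OXX.]: False

ply 1, O at .X.O/OXX. | (0,0)=-1→OX.O/OXX.; (0,2)=-1→.XOO/OXX.; (1,3)=+0→.X.O/OXXO*
ply 2, X at .X.O/OXXO | (0,0)=+0→XX.O/OXXO*; (0,2)=+0→.XXO/OXXO
ply 3, O at XX.O/OXXO | (0,2)=+0→XXOO/OXXO*
ply 4: XXOO/OXXO is terminal +0 (X); from .X.O/OXX. depth 11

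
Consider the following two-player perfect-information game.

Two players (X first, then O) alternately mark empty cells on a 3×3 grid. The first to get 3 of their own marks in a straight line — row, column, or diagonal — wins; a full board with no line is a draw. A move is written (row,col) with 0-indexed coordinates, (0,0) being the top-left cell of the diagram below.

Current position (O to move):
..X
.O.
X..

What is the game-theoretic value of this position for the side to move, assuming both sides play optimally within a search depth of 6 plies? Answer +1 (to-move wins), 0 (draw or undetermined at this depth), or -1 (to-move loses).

p1 O@[..X/.O./X..]: (0,0)[O.X/.O./X..]-1 (0,1)[.OX/.O./X..]+0* (1,0)[..X/OO./X..]+0 (1,2)[..X/.OO/X..]+0 (2,1)[..X/.O./XO.]+0 (2,2)[..X/.O./X.O]-1
p2 X@[.OX/.O./X..]: (0,0)[XOX/.O./X..]-1 (1,0)[.OX/XO./X..]-1 (1,2)[.OX/.OX/X..]-1 (2,1)[.OX/.O./XX.]+0* (2,2)[.OX/.O./X.X]-1
p3 O@[.OX/.O./XX.]: (0,0)[OOX/.O./XX.]-1 (1,0)[.OX/OO./XX.]-1 (1,2)[.OX/.OO/XX.]-1 (2,2)[.OX/.O./XXO]+0*
p4 X@[.OX/.O./XXO]: (0,0)[XOX/.O./XXO]+0* (1,0)[.OX/XO./XXO]-1 (1,2)[.OX/.OX/XXO]-1
p5 O@[XOX/.O./XXO]: (1,0)[XOX/OO./XXO]+0* (1,2)[XOX/.OO/XXO]-1
p6 X@[XOX/OO./XXO]: (1,2)[XOX/OOX/XXO]+0*
p7 O@[XOX/OOX/XXO] terminal +0; root [..X/.O./X..] d6

value(..X/.O./X.., O) = 0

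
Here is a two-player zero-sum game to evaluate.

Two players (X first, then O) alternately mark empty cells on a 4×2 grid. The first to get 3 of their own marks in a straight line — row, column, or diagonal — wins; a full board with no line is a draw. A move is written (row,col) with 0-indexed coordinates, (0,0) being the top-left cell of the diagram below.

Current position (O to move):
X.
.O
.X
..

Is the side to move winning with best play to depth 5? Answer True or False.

O winning at [X./.O/.X/..]: False

[X./.O/.X/..] O move#1: (0,1):+0/XO/.O/.X/..*, (1,0):+0/X./OO/.X/.., (2,0):+0/X./.O/OX/.., (3,0):+0/X./.O/.X/O., (3,1):+0/X./.O/.X/.O
[XO/.O/.X/..] X move#2: (1,0):+0/XO/XO/.X/..*, (2,0):+0/XO/.O/XX/.., (3,0):+0/XO/.O/.X/X., (3,1):+0/XO/.O/.X/.X
[XO/XO/.X/..] O move#3: (2,0):+0/XO/XO/OX/..*, (3,0):-1/XO/XO/.X/O., (3,1):-1/XO/XO/.X/.O
[XO/XO/OX/..] X move#4: (3,0):+0/XO/XO/OX/X.*, (3,1):+0/XO/XO/OX/.X
[XO/XO/OX/X.] O move#5: (3,1):+0/XO/XO/OX/XO*
[XO/XO/OX/XO] end (terminal +0, X#6); searched X./.O/.X/.. to 5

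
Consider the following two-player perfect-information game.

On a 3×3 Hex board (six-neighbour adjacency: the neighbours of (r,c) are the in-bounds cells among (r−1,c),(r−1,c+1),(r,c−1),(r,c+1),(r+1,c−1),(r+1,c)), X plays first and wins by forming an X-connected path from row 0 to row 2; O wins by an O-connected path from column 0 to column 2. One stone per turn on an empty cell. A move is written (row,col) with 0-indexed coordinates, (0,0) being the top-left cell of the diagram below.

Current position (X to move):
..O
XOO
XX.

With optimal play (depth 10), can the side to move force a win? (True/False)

[..O/XOO/XX.] X move#1: (0,0):+1/X.O/XOO/XX.*, (0,1):+1/.XO/XOO/XX., (2,2):+1/..O/XOO/XXX
[X.O/XOO/XX.] end (terminal -1, O#2); searched ..O/XOO/XX. to 10

X winning at [..O/XOO/XX.]: True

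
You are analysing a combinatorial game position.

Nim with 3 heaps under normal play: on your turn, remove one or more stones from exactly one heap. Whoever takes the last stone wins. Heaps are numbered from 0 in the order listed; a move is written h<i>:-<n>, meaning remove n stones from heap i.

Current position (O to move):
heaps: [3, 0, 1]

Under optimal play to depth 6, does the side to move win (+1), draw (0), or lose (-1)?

ply 1, O at (3,0,1) | h0:-1=-1→(2,0,1); h0:-2=+1→(1,0,1)*; h0:-3=-1→(0,0,1); h2:-1=-1→(3,0,0)
ply 2, X at (1,0,1) | h0:-1=-1→(0,0,1)*; h2:-1=-1→(1,0,0)
ply 3, O at (0,0,1) | h2:-1=+1→(0,0,0)*
ply 4: (0,0,0) is terminal -1 (X); from (3,0,1) depth 6

value((3,0,1), O) = +1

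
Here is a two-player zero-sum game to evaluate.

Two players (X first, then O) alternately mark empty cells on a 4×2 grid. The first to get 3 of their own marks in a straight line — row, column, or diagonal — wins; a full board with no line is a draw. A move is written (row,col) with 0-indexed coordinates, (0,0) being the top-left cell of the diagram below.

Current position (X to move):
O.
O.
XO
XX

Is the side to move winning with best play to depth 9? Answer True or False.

[O./O./XO/XX] X move#1: (0,1):+0/OX/O./XO/XX*, (1,1):+0/O./OX/XO/XX
[OX/O./XO/XX] O move#2: (1,1):+0/OX/OO/XO/XX*
[OX/OO/XO/XX] end (terminal +0, X#3); searched O./O./XO/XX to 9

X winning at [O./O./XO/XX]: False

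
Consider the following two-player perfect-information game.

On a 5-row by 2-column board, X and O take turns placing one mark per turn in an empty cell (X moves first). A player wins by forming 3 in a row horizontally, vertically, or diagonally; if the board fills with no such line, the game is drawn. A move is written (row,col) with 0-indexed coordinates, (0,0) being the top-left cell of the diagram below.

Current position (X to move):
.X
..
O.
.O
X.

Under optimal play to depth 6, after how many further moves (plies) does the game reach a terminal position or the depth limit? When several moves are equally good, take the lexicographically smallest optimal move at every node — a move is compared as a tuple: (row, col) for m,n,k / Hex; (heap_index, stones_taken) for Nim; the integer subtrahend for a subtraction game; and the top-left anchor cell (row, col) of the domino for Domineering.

p1 X@[.X/../O./.O/X.]: (0,0)[XX/../O./.O/X.]-1 (1,0)[.X/X./O./.O/X.]-1 (1,1)[.X/.X/O./.O/X.]-1 (2,1)[.X/../OX/.O/X.]+0* (3,0)[.X/../O./XO/X.]-1 (4,1)[.X/../O./.O/XX]-1
p2 O@[.X/../OX/.O/X.]: (0,0)[OX/../OX/.O/X.]-1 (1,0)[.X/O./OX/.O/X.]-1 (1,1)[.X/.O/OX/.O/X.]+0* (3,0)[.X/../OX/OO/X.]-1 (4,1)[.X/../OX/.O/XO]-1
p3 X@[.X/.O/OX/.O/X.]: (0,0)[XX/.O/OX/.O/X.]+0* (1,0)[.X/XO/OX/.O/X.]+0 (3,0)[.X/.O/OX/XO/X.]+0 (4,1)[.X/.O/OX/.O/XX]-1
p4 O@[XX/.O/OX/.O/X.]: (1,0)[XX/OO/OX/.O/X.]+0* (3,0)[XX/.O/OX/OO/X.]+0 (4,1)[XX/.O/OX/.O/XO]+0
p5 X@[XX/OO/OX/.O/X.]: (3,0)[XX/OO/OX/XO/X.]+0* (4,1)[XX/OO/OX/.O/XX]-1
p6 O@[XX/OO/OX/XO/X.]: (4,1)[XX/OO/OX/XO/XO]+0*
p7 X@[XX/OO/OX/XO/XO] terminal +0; root [.X/../O./.O/X.] d6

PV length from [.X/../O./.O/X.]: 6 plies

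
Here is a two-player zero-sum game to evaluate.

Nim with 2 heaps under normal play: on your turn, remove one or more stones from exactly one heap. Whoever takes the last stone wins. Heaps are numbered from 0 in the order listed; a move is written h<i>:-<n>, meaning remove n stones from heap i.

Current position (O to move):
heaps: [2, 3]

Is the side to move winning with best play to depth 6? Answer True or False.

O winning at [(2,3)]: True

ply 1, O at (2,3) | h0:-1=-1→(1,3); h0:-2=-1→(0,3); h1:-1=+1→(2,2)*; h1:-2=-1→(2,1); h1:-3=-1→(2,0)
ply 2, X at (2,2) | h0:-1=-1→(1,2)*; h0:-2=-1→(0,2); h1:-1=-1→(2,1); h1:-2=-1→(2,0)
ply 3, O at (1,2) | h0:-1=-1→(0,2); h1:-1=+1→(1,1)*; h1:-2=-1→(1,0)
ply 4, X at (1,1) | h0:-1=-1→(0,1)*; h1:-1=-1→(1,0)
ply 5, O at (0,1) | h1:-1=+1→(0,0)*
ply 6: (0,0) is terminal -1 (X); from (2,3) depth 6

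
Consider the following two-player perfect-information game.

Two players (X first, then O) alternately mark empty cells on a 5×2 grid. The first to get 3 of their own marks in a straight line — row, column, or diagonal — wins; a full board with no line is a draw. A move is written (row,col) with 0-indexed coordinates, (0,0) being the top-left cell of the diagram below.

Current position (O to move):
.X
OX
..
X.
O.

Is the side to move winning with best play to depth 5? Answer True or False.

p1 O@[.X/OX/../X./O.]: (0,0)[OX/OX/../X./O.]-1 (2,0)[.X/OX/O./X./O.]-1 (2,1)[.X/OX/.O/X./O.]+0* (3,1)[.X/OX/../XO/O.]-1 (4,1)[.X/OX/../X./OO]-1
p2 X@[.X/OX/.O/X./O.]: (0,0)[XX/OX/.O/X./O.]+0* (2,0)[.X/OX/XO/X./O.]+0 (3,1)[.X/OX/.O/XX/O.]+0 (4,1)[.X/OX/.O/X./OX]+0
p3 O@[XX/OX/.O/X./O.]: (2,0)[XX/OX/OO/X./O.]+0* (3,1)[XX/OX/.O/XO/O.]+0 (4,1)[XX/OX/.O/X./OO]+0
p4 X@[XX/OX/OO/X./O.]: (3,1)[XX/OX/OO/XX/O.]+0* (4,1)[XX/OX/OO/X./OX]+0
p5 O@[XX/OX/OO/XX/O.]: (4,1)[XX/OX/OO/XX/OO]+0*
p6 X@[XX/OX/OO/XX/OO] terminal +0; root [.X/OX/../X./O.] d5

O winning at [.X/OX/../X./O.]: False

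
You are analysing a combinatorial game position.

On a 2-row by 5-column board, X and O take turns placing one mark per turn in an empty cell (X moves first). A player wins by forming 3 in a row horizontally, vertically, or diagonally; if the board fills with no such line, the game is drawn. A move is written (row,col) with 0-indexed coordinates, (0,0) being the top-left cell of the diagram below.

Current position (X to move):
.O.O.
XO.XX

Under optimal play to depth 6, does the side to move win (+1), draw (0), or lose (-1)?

p1 X@[.O.O./XO.XX]: (0,0)[XO.O./XO.XX]-1 (0,2)[.OXO./XO.XX]+0 (0,4)[.O.OX/XO.XX]-1 (1,2)[.O.O./XOXXX]+1*
p2 O@[.O.O./XOXXX] terminal -1; root [.O.O./XO.XX] d6

value(.O.O./XO.XX, X) = +1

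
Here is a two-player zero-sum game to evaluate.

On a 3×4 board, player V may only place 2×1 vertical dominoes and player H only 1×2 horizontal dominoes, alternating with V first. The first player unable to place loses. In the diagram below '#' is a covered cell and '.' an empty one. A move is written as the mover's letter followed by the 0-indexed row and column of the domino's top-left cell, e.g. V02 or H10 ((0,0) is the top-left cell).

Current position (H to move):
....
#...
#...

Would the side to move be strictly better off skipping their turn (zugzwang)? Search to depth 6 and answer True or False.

zugzwang(..../#.../#..., H) = False

ply 1, H at ..../#.../#... | H00=-1→##../#.../#...; H01=-1→.##./#.../#...; H02=-1→..##/#.../#...; H11=+1→..../###./#...*; H12=+1→..../#.##/#...; H21=-1→..../#.../###.; H22=-1→..../#.../#.##
ply 2, V at ..../###./#... | V03=-1→...#/####/#...*; V13=-1→..../####/#..#
ply 3, H at ...#/####/#... | H00=+1→##.#/####/#...*; H01=+1→.###/####/#...; H21=+1→...#/####/###.; H22=+1→...#/####/#.##
ply 4: ##.#/####/#... is terminal -1 (V); from ..../#.../#... depth 6
suppose H passes — search the same position with V to move:
pass> ply 1, V at ..../#.../#... | V01=-1→.#../##../#...; V02=+1→..#./#.#./#...*; V03=-1→...#/#..#/#...; V11=-1→..../##../##..; V12=+1→..../#.#./#.#.; V13=-1→..../#..#/#..#
pass> ply 2, H at ..#./#.#./#... | H00=-1→###./#.#./#...*; H21=-1→..#./#.#./###.; H22=-1→..#./#.#./#.##
pass> ply 3, V at ###./#.#./#... | V03=-1→####/#.##/#...; V11=+1→###./###./##..*; V13=-1→###./#.##/#..#
pass> ply 4, H at ###./###./##.. | H22=-1→###./###./####*
pass> ply 5, V at ###./###./#### | V03=+1→####/####/####*
pass> ply 6: ####/####/#### is terminal -1 (H); from ..../#.../#... depth 6
for H: play +1, pass -1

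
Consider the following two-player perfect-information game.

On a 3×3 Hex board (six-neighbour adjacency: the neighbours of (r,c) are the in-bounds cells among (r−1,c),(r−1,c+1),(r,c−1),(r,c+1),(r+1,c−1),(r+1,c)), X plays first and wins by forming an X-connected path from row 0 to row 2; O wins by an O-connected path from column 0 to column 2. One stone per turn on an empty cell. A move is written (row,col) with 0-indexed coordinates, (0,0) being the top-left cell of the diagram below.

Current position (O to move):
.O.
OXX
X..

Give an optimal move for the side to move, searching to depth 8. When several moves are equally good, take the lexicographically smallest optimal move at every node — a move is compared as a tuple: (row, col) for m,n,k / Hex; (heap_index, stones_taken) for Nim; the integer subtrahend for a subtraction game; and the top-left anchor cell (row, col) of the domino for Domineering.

O's best at [.O./OXX/X..]: (0,2)

p1 O@[.O./OXX/X..]: (0,0)[OO./OXX/X..]-1 (0,2)[.OO/OXX/X..]+1* (2,1)[.O./OXX/XO.]-1 (2,2)[.O./OXX/X.O]-1
p2 X@[.OO/OXX/X..] terminal -1; root [.O./OXX/X..] d8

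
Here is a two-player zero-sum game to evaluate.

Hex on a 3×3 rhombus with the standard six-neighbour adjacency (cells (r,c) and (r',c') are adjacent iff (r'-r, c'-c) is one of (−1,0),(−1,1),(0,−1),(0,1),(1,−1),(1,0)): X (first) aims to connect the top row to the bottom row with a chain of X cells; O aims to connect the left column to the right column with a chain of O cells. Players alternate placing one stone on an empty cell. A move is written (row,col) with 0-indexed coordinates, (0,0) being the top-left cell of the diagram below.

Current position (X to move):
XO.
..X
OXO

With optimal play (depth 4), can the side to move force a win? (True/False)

X winning at [XO./..X/OXO]: True

[XO./..X/OXO] X move#1: (0,2):+1/XOX/..X/OXO*, (1,0):+1/XO./X.X/OXO, (1,1):+1/XO./.XX/OXO
[XOX/..X/OXO] end (terminal -1, O#2); searched XO./..X/OXO to 4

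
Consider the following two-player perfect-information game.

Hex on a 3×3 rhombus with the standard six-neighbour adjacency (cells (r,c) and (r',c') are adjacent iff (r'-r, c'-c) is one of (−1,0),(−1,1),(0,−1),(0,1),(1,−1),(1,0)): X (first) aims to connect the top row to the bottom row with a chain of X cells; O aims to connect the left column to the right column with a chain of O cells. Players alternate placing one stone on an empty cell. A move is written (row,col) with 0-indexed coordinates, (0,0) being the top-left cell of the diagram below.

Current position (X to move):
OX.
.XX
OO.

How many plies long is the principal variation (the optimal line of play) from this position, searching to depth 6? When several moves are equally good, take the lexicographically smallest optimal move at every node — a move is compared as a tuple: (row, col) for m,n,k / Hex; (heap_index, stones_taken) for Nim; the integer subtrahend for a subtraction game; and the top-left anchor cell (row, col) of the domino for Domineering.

p1 X@[OX./.XX/OO.]: (0,2)[OXX/.XX/OO.]-1 (1,0)[OX./XXX/OO.]-1 (2,2)[OX./.XX/OOX]+1*
p2 O@[OX./.XX/OOX] terminal -1; root [OX./.XX/OO.] d6

PV length from [OX./.XX/OO.]: 1 ply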